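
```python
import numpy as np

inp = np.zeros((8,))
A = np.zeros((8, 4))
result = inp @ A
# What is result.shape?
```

(4,)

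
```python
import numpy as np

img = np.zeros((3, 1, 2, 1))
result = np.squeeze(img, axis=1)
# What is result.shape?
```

(3, 2, 1)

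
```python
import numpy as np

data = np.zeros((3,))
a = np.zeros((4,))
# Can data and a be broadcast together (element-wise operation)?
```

No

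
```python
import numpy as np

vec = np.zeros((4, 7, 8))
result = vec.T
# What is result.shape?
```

(8, 7, 4)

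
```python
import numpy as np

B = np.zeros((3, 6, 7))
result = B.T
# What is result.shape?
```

(7, 6, 3)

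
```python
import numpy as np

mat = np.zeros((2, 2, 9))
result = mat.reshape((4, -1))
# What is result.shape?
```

(4, 9)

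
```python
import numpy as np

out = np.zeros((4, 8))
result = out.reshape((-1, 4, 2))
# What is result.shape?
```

(4, 4, 2)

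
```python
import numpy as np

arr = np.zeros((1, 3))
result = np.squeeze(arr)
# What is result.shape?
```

(3,)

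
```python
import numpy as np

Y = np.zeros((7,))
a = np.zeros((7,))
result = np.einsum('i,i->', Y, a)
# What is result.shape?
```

()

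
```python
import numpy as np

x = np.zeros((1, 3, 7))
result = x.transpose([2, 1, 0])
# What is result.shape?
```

(7, 3, 1)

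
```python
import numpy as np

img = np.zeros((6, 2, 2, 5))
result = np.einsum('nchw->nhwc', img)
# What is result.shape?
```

(6, 2, 5, 2)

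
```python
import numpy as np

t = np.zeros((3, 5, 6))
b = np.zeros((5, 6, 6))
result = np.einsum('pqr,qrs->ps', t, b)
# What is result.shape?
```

(3, 6)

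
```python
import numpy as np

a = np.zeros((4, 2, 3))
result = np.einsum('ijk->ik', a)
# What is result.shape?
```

(4, 3)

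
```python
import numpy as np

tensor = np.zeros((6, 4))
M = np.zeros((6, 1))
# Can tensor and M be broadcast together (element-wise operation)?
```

Yes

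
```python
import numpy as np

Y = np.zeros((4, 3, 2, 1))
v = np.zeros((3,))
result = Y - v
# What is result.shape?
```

(4, 3, 2, 3)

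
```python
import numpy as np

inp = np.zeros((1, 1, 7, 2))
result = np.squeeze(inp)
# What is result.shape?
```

(7, 2)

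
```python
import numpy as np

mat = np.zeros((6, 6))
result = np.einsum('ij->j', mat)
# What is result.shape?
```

(6,)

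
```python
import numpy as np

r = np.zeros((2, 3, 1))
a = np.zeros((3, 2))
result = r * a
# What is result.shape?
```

(2, 3, 2)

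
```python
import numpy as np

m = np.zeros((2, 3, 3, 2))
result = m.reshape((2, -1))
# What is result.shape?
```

(2, 18)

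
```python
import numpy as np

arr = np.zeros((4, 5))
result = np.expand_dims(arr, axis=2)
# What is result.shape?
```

(4, 5, 1)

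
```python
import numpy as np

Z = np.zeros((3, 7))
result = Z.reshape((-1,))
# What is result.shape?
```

(21,)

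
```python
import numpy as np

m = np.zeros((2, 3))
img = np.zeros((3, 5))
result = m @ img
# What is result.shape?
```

(2, 5)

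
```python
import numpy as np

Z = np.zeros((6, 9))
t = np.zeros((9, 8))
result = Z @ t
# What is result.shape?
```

(6, 8)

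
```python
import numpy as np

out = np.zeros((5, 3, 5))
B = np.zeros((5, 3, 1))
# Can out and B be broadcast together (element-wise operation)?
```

Yes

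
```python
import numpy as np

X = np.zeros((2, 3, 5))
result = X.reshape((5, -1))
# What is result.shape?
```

(5, 6)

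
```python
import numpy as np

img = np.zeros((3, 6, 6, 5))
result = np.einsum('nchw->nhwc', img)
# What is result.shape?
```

(3, 6, 5, 6)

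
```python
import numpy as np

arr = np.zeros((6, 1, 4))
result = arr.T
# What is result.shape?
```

(4, 1, 6)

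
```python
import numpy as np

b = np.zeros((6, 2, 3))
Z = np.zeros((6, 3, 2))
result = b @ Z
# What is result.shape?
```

(6, 2, 2)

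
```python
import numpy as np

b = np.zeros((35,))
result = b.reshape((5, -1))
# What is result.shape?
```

(5, 7)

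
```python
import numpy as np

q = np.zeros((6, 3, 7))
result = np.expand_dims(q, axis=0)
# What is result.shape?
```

(1, 6, 3, 7)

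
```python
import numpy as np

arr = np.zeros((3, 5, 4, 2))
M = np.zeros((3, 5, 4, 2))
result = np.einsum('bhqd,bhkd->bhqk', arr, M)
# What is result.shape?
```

(3, 5, 4, 4)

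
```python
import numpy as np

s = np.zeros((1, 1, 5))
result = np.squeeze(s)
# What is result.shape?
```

(5,)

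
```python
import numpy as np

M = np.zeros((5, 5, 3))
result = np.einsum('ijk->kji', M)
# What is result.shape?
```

(3, 5, 5)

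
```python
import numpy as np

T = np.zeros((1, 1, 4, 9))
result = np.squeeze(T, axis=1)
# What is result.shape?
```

(1, 4, 9)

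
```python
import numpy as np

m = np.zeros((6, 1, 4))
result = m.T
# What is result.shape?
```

(4, 1, 6)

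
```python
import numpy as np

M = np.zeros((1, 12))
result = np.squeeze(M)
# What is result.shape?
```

(12,)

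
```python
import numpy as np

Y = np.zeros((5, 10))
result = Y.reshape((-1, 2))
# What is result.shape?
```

(25, 2)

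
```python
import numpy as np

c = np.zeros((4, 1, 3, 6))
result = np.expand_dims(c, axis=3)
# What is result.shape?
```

(4, 1, 3, 1, 6)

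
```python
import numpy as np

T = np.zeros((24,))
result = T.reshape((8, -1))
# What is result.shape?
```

(8, 3)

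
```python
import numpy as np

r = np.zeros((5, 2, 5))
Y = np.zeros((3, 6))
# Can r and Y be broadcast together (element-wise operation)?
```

No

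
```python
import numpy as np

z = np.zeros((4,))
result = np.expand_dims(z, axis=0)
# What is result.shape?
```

(1, 4)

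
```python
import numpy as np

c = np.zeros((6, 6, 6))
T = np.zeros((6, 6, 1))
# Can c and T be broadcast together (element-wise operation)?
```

Yes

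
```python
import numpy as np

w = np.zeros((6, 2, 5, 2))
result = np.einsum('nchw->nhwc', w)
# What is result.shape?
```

(6, 5, 2, 2)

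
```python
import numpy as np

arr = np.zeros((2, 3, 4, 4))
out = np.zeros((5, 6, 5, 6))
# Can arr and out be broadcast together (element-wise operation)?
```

No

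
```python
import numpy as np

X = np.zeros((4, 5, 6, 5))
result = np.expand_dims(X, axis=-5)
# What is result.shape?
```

(1, 4, 5, 6, 5)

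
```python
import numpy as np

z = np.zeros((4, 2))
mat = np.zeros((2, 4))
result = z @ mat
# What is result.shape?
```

(4, 4)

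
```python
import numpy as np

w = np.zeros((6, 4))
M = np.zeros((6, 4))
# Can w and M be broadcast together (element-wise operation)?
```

Yes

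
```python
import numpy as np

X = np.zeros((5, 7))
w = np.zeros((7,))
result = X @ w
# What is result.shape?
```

(5,)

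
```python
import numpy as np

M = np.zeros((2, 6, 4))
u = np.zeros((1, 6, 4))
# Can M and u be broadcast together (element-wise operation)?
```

Yes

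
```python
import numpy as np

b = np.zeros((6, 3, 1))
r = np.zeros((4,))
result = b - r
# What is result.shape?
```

(6, 3, 4)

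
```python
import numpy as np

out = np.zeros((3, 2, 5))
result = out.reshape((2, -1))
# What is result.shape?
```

(2, 15)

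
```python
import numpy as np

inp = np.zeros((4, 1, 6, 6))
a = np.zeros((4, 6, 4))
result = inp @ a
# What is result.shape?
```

(4, 4, 6, 4)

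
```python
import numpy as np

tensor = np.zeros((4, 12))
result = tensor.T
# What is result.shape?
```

(12, 4)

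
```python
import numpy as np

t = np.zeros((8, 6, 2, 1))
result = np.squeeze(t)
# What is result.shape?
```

(8, 6, 2)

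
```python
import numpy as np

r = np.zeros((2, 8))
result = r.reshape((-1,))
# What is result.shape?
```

(16,)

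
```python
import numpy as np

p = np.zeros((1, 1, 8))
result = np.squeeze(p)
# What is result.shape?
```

(8,)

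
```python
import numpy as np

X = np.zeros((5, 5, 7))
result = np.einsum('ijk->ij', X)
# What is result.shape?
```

(5, 5)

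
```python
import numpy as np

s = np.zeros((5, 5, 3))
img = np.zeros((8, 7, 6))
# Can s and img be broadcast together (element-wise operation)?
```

No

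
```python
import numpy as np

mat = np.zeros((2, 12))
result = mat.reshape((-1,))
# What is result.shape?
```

(24,)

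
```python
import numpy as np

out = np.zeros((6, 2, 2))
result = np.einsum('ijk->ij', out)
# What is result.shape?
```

(6, 2)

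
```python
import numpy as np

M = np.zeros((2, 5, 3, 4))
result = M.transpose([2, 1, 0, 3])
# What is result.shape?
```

(3, 5, 2, 4)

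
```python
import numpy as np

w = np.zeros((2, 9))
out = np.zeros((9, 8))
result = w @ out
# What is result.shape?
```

(2, 8)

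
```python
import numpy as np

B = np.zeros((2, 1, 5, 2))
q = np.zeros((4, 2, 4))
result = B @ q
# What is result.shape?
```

(2, 4, 5, 4)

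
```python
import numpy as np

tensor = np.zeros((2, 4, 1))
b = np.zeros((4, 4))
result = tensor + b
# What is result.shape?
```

(2, 4, 4)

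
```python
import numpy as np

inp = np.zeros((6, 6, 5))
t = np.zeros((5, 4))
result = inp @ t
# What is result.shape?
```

(6, 6, 4)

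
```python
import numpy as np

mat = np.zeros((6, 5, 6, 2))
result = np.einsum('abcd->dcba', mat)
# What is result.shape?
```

(2, 6, 5, 6)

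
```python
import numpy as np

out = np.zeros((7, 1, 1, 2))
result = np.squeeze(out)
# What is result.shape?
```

(7, 2)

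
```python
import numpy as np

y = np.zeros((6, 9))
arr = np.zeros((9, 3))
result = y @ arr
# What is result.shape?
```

(6, 3)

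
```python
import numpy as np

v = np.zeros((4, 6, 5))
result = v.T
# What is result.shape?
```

(5, 6, 4)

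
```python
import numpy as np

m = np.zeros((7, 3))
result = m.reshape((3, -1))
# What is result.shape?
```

(3, 7)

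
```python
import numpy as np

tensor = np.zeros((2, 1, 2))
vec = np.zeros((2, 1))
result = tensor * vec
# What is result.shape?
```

(2, 2, 2)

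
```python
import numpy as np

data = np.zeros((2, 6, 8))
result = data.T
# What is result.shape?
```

(8, 6, 2)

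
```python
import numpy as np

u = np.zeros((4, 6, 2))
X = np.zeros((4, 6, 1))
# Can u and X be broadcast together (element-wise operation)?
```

Yes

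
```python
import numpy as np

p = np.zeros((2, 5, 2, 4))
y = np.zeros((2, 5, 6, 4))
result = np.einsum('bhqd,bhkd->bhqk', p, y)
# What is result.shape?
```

(2, 5, 2, 6)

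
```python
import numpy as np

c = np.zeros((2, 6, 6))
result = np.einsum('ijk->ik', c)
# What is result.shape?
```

(2, 6)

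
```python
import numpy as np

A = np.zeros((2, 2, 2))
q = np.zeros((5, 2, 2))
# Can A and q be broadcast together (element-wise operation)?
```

No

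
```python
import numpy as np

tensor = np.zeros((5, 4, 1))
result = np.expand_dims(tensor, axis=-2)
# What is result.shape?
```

(5, 4, 1, 1)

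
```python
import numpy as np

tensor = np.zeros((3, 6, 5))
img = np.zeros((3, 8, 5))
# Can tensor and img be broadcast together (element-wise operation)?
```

No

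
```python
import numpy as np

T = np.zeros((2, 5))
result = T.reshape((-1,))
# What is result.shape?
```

(10,)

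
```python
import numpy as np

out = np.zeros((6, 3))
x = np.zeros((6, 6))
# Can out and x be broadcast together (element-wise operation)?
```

No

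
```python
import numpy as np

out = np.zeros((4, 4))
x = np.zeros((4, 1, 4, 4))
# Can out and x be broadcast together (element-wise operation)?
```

Yes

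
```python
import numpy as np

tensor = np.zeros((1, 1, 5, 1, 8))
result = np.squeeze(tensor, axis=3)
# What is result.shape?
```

(1, 1, 5, 8)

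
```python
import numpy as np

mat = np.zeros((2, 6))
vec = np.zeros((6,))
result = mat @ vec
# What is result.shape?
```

(2,)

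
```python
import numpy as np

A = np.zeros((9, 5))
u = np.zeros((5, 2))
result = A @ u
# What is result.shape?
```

(9, 2)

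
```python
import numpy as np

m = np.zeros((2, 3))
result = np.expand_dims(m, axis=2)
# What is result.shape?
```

(2, 3, 1)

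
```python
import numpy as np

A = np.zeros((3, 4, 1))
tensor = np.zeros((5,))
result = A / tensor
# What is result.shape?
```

(3, 4, 5)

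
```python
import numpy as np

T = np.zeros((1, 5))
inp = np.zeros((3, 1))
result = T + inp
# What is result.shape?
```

(3, 5)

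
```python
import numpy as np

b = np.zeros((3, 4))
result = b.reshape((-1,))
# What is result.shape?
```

(12,)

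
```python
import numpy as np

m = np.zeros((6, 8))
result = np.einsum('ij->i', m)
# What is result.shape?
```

(6,)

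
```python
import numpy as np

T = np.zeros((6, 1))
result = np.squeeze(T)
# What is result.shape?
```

(6,)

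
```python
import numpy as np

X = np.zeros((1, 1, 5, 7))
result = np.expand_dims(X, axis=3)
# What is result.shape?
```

(1, 1, 5, 1, 7)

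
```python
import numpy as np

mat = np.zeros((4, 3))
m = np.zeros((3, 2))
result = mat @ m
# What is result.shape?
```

(4, 2)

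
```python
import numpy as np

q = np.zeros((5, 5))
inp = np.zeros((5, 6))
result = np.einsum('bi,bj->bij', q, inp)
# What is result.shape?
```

(5, 5, 6)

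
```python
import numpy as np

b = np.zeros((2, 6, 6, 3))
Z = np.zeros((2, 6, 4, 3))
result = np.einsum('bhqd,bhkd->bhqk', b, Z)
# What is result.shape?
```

(2, 6, 6, 4)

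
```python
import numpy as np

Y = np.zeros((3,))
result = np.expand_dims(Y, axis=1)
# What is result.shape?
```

(3, 1)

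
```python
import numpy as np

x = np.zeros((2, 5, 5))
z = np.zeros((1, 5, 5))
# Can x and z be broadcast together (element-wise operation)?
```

Yes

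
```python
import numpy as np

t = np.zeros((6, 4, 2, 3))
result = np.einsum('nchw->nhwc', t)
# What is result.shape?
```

(6, 2, 3, 4)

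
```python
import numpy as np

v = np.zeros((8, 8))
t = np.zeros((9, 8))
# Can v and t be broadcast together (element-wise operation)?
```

No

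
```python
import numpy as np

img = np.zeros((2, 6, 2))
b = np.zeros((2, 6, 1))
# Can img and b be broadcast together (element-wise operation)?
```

Yes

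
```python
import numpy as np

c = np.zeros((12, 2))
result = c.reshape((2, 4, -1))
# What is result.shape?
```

(2, 4, 3)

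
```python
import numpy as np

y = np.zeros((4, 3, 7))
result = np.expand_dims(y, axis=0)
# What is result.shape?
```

(1, 4, 3, 7)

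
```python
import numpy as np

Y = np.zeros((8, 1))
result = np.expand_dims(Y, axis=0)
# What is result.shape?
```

(1, 8, 1)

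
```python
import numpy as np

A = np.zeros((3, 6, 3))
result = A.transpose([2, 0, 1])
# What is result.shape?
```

(3, 3, 6)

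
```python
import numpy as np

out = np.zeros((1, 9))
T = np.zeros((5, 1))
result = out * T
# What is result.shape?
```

(5, 9)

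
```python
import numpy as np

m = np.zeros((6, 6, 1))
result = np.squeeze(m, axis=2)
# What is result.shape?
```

(6, 6)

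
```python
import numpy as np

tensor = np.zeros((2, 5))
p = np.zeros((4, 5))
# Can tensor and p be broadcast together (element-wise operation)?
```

No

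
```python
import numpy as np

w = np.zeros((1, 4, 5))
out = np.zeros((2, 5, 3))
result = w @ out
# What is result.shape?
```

(2, 4, 3)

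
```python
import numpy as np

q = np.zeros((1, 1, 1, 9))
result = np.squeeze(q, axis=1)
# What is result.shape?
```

(1, 1, 9)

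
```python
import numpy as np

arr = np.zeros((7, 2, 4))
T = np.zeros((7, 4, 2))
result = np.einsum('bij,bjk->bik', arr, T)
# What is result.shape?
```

(7, 2, 2)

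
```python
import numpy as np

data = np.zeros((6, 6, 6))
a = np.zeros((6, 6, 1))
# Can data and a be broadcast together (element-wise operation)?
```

Yes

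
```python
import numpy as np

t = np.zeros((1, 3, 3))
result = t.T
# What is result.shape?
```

(3, 3, 1)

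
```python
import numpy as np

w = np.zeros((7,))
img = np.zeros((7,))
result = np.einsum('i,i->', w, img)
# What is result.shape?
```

()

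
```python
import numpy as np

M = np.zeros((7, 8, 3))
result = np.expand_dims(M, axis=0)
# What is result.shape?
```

(1, 7, 8, 3)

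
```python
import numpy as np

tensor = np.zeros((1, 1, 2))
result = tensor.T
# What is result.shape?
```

(2, 1, 1)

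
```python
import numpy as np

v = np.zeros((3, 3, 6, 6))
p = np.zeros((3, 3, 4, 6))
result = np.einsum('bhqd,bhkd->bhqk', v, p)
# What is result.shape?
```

(3, 3, 6, 4)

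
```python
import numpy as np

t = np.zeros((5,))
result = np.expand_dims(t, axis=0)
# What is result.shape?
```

(1, 5)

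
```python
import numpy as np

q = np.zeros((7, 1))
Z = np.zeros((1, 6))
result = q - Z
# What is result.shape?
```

(7, 6)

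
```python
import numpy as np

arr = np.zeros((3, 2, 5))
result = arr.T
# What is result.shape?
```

(5, 2, 3)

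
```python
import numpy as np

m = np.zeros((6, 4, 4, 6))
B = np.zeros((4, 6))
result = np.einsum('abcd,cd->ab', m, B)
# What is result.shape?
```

(6, 4)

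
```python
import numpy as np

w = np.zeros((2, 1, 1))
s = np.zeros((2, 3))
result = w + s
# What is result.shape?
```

(2, 2, 3)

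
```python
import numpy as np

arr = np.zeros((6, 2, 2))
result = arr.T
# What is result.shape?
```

(2, 2, 6)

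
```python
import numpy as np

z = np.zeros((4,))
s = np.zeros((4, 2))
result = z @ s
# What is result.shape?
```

(2,)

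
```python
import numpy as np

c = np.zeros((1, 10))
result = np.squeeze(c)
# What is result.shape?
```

(10,)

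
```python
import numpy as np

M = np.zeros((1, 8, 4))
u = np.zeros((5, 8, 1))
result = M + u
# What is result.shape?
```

(5, 8, 4)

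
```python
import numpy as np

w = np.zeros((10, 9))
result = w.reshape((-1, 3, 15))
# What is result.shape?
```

(2, 3, 15)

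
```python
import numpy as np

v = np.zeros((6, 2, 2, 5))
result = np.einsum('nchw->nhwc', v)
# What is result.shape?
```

(6, 2, 5, 2)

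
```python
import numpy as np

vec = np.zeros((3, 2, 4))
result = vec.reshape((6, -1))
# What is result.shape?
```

(6, 4)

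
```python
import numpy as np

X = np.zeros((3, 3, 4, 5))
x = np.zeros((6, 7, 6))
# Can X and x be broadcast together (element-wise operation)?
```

No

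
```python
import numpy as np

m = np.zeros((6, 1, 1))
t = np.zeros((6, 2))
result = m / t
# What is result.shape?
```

(6, 6, 2)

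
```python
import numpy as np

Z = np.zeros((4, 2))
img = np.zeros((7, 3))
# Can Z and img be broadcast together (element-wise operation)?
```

No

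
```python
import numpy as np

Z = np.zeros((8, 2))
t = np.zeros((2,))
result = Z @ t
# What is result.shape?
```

(8,)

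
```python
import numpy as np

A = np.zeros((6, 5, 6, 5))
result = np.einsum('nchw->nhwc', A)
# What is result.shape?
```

(6, 6, 5, 5)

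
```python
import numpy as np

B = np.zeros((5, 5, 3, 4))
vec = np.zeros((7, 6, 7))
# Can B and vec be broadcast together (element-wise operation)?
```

No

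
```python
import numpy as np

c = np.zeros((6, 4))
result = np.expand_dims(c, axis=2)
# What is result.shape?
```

(6, 4, 1)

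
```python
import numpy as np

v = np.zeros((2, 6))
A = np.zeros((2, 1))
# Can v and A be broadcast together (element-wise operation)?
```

Yes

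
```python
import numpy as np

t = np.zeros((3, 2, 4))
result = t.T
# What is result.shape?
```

(4, 2, 3)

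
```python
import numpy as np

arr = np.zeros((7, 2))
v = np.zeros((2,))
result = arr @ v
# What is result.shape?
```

(7,)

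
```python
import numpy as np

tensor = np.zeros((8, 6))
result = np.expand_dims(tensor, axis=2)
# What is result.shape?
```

(8, 6, 1)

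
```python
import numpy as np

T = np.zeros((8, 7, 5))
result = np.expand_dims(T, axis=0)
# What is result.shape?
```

(1, 8, 7, 5)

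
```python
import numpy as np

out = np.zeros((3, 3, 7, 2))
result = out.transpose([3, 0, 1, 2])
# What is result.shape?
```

(2, 3, 3, 7)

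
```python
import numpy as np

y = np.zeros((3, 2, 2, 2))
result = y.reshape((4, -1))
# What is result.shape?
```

(4, 6)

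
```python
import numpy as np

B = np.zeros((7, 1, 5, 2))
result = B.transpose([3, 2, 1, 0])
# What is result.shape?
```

(2, 5, 1, 7)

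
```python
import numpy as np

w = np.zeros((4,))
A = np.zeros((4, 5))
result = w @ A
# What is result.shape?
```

(5,)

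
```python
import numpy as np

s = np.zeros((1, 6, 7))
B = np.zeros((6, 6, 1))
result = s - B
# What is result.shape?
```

(6, 6, 7)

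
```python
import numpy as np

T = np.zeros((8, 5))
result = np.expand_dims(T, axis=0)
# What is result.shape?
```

(1, 8, 5)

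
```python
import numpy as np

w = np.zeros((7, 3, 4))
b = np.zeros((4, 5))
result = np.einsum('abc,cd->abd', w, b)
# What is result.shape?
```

(7, 3, 5)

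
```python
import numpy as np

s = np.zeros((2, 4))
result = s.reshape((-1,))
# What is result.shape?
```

(8,)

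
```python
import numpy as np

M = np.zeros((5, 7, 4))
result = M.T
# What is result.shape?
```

(4, 7, 5)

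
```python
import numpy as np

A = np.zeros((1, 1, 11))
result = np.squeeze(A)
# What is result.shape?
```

(11,)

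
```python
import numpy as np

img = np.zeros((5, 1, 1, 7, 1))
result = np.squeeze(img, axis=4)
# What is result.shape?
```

(5, 1, 1, 7)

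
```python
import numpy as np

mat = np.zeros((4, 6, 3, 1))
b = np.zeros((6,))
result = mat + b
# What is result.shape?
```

(4, 6, 3, 6)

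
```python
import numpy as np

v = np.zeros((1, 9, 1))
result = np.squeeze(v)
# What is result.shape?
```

(9,)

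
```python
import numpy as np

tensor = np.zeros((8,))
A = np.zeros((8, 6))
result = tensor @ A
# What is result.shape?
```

(6,)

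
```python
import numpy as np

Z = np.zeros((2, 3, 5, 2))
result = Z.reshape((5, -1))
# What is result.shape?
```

(5, 12)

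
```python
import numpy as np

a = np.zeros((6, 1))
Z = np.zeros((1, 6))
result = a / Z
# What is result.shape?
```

(6, 6)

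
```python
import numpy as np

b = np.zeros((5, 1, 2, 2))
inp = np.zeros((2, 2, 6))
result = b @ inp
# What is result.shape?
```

(5, 2, 2, 6)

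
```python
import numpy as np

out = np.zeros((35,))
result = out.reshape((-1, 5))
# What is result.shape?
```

(7, 5)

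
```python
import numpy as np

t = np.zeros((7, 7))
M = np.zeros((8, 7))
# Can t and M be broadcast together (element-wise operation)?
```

No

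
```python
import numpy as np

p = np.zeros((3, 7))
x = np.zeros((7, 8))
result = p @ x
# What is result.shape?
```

(3, 8)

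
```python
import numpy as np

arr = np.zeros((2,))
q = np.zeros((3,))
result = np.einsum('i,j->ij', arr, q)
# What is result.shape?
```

(2, 3)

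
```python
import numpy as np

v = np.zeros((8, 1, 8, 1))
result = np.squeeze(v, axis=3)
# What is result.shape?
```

(8, 1, 8)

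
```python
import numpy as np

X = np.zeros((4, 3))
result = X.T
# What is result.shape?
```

(3, 4)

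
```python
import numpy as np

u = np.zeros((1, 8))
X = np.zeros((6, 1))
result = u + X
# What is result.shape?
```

(6, 8)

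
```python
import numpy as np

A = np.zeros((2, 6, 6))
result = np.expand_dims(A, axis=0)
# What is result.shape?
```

(1, 2, 6, 6)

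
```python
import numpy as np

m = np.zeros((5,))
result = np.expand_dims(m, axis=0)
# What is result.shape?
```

(1, 5)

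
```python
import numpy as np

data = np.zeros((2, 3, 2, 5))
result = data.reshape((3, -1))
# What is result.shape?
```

(3, 20)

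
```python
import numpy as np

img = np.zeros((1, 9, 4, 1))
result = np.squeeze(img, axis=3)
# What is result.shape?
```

(1, 9, 4)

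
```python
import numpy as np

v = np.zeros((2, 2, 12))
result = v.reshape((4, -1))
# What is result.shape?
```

(4, 12)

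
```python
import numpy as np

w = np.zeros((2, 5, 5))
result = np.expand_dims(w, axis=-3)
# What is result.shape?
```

(2, 1, 5, 5)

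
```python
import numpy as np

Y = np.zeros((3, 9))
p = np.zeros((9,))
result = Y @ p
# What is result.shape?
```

(3,)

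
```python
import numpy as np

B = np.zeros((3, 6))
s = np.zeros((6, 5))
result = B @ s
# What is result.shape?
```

(3, 5)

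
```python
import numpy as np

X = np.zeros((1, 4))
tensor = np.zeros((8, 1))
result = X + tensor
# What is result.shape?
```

(8, 4)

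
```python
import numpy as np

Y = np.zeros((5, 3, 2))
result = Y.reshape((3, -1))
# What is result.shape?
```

(3, 10)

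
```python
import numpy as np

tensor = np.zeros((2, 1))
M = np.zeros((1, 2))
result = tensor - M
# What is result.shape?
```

(2, 2)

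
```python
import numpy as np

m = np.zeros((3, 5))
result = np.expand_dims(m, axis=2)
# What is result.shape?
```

(3, 5, 1)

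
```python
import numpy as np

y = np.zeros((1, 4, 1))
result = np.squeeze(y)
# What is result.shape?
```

(4,)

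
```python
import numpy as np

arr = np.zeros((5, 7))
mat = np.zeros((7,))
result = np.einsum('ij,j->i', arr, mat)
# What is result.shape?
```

(5,)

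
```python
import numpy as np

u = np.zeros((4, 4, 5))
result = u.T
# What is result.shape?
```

(5, 4, 4)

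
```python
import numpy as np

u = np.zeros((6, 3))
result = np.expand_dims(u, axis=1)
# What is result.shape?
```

(6, 1, 3)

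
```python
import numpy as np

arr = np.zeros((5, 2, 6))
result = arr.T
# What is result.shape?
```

(6, 2, 5)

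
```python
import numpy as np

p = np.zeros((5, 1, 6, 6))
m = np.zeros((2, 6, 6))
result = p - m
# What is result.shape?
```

(5, 2, 6, 6)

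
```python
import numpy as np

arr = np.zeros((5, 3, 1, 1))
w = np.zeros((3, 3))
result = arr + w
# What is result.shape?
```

(5, 3, 3, 3)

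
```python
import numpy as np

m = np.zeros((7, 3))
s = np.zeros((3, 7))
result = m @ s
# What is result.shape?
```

(7, 7)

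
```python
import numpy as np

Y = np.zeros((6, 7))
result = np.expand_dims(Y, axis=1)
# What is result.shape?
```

(6, 1, 7)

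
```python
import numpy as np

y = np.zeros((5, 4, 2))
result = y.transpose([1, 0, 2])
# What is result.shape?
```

(4, 5, 2)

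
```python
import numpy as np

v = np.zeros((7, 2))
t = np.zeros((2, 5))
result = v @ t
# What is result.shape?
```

(7, 5)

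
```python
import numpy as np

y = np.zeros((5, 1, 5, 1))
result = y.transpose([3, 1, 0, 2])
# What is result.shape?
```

(1, 1, 5, 5)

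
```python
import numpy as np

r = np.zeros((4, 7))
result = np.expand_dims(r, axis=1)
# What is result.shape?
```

(4, 1, 7)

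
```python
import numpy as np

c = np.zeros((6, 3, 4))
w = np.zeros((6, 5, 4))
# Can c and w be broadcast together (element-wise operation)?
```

No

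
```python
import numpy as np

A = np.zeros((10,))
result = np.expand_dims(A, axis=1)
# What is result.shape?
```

(10, 1)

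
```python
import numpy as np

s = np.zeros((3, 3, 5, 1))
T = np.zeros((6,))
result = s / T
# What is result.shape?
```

(3, 3, 5, 6)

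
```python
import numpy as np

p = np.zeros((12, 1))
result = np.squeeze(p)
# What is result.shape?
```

(12,)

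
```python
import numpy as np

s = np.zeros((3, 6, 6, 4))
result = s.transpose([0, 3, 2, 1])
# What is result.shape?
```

(3, 4, 6, 6)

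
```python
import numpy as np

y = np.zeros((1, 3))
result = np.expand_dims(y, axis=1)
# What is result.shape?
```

(1, 1, 3)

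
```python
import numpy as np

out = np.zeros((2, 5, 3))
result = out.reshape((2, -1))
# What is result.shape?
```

(2, 15)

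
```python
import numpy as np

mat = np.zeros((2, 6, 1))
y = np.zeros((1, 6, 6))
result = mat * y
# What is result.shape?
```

(2, 6, 6)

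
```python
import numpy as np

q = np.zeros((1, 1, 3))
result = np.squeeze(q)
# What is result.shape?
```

(3,)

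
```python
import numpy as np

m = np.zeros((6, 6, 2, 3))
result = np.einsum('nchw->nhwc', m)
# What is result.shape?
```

(6, 2, 3, 6)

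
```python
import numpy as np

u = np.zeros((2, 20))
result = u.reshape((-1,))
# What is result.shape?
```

(40,)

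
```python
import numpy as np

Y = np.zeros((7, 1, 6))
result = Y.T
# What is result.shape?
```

(6, 1, 7)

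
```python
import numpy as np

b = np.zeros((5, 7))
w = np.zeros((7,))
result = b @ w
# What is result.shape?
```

(5,)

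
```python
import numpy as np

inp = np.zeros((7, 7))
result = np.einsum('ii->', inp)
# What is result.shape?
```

()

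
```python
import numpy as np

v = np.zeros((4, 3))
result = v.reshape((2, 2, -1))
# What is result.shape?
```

(2, 2, 3)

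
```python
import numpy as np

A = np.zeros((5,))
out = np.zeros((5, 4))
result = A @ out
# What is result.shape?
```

(4,)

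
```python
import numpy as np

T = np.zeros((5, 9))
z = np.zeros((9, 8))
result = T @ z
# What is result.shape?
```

(5, 8)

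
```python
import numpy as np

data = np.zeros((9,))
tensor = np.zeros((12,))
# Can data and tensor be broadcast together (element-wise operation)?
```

No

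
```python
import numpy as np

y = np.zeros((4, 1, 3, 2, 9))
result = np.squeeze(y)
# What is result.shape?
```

(4, 3, 2, 9)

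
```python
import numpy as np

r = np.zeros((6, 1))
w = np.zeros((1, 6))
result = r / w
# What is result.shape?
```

(6, 6)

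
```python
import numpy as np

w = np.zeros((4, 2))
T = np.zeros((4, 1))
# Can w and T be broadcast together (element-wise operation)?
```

Yes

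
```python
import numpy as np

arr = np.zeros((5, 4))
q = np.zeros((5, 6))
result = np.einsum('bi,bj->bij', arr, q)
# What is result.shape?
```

(5, 4, 6)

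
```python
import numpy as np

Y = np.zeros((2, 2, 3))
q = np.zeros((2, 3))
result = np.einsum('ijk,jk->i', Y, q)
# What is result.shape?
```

(2,)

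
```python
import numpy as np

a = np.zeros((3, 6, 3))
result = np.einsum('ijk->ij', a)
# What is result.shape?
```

(3, 6)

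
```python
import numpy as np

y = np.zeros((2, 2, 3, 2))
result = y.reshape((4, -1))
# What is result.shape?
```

(4, 6)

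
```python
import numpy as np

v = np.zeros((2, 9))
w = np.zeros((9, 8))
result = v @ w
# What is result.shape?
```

(2, 8)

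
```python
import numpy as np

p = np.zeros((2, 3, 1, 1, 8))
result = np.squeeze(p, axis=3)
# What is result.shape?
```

(2, 3, 1, 8)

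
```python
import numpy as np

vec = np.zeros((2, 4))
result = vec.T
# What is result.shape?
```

(4, 2)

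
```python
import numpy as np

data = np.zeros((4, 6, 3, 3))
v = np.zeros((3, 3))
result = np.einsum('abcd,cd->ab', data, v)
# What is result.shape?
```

(4, 6)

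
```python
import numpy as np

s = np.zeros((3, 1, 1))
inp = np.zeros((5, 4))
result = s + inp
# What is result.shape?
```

(3, 5, 4)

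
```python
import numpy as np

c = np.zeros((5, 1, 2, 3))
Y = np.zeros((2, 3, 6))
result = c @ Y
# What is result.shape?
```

(5, 2, 2, 6)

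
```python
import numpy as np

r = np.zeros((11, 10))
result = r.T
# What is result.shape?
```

(10, 11)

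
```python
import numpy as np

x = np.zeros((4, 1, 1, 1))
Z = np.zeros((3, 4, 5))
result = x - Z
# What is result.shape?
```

(4, 3, 4, 5)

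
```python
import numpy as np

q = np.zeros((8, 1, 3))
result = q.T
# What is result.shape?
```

(3, 1, 8)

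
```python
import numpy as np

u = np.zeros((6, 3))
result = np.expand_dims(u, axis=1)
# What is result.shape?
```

(6, 1, 3)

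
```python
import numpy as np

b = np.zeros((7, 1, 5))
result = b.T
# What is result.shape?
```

(5, 1, 7)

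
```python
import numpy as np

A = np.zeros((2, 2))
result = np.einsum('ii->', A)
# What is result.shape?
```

()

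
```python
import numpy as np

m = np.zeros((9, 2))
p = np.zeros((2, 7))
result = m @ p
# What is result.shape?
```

(9, 7)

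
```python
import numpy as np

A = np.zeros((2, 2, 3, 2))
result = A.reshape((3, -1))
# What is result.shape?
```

(3, 8)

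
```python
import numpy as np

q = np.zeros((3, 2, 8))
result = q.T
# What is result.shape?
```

(8, 2, 3)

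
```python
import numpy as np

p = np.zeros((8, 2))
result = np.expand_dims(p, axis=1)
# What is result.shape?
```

(8, 1, 2)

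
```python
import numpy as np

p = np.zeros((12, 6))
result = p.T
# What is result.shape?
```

(6, 12)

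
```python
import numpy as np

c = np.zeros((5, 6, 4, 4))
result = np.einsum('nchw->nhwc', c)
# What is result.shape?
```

(5, 4, 4, 6)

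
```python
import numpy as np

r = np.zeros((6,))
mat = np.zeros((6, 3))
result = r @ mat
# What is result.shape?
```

(3,)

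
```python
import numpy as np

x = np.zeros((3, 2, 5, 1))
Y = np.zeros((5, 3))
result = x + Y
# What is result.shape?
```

(3, 2, 5, 3)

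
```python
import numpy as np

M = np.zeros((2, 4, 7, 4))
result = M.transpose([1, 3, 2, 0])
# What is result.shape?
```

(4, 4, 7, 2)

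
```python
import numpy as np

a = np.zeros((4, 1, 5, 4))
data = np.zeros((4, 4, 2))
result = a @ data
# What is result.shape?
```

(4, 4, 5, 2)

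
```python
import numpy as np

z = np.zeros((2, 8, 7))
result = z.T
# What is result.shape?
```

(7, 8, 2)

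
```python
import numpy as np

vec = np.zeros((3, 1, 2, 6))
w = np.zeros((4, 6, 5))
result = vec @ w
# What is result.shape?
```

(3, 4, 2, 5)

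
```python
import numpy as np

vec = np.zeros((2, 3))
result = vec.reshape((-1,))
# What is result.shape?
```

(6,)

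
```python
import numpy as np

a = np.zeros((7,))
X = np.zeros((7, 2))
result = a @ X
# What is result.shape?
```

(2,)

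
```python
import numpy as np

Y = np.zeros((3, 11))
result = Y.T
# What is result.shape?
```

(11, 3)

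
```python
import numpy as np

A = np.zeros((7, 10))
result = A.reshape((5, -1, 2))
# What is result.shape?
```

(5, 7, 2)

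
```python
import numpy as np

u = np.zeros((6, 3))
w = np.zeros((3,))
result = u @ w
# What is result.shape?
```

(6,)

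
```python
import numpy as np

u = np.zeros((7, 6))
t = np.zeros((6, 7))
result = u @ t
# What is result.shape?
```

(7, 7)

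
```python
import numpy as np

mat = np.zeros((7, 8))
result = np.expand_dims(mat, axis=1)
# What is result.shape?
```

(7, 1, 8)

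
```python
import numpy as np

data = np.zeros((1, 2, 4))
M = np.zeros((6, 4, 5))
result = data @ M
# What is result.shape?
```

(6, 2, 5)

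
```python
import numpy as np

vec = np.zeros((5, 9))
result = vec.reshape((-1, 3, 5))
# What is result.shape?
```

(3, 3, 5)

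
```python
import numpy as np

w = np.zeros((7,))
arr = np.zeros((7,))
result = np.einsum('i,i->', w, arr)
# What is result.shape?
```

()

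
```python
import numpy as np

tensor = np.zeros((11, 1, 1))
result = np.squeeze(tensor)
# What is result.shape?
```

(11,)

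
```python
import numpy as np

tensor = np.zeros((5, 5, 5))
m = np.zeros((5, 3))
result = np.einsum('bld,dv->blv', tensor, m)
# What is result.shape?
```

(5, 5, 3)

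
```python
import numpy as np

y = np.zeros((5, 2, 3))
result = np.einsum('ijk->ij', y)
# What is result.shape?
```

(5, 2)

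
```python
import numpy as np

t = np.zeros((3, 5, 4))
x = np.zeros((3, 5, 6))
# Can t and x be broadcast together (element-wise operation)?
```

No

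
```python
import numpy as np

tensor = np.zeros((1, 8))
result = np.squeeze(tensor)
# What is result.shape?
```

(8,)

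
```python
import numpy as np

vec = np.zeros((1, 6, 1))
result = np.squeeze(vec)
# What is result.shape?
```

(6,)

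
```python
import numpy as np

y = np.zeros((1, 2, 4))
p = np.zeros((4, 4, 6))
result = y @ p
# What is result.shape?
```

(4, 2, 6)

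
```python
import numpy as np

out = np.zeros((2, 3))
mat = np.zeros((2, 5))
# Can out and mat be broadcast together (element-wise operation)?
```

No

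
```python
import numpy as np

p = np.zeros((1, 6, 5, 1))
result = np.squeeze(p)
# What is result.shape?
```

(6, 5)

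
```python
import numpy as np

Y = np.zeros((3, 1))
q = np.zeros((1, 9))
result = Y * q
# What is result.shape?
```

(3, 9)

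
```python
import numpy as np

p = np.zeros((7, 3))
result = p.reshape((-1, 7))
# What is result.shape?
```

(3, 7)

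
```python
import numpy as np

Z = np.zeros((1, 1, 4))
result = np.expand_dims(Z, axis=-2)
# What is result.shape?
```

(1, 1, 1, 4)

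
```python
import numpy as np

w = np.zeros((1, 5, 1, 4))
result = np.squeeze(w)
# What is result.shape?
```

(5, 4)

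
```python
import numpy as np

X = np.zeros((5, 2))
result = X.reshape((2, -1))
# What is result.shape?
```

(2, 5)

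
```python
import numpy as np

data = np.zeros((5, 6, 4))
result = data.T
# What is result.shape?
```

(4, 6, 5)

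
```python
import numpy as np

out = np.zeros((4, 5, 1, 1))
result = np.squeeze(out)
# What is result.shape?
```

(4, 5)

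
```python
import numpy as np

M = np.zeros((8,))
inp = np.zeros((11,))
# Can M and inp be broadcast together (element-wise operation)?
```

No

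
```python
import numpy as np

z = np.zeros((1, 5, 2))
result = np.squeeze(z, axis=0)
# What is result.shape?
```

(5, 2)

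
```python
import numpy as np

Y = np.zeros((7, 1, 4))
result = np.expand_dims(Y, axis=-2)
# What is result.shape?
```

(7, 1, 1, 4)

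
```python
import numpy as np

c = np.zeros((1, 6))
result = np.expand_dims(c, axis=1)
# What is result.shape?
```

(1, 1, 6)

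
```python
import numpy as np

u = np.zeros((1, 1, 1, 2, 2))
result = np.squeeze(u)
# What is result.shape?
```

(2, 2)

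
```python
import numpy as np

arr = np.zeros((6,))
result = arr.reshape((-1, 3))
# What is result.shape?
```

(2, 3)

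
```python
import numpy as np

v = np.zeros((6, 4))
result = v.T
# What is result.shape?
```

(4, 6)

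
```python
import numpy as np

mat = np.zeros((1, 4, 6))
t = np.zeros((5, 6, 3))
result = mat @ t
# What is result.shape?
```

(5, 4, 3)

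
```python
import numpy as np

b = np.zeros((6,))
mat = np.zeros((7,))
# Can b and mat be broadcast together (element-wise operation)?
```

No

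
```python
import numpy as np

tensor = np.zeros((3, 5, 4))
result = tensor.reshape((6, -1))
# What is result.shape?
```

(6, 10)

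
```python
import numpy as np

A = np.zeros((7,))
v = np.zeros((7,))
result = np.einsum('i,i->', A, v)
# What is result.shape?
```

()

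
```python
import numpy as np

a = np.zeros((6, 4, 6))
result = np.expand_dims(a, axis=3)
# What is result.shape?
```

(6, 4, 6, 1)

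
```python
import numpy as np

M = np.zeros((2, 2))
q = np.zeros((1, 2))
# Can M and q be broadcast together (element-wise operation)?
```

Yes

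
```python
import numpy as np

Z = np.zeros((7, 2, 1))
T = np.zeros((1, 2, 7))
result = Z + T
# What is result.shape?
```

(7, 2, 7)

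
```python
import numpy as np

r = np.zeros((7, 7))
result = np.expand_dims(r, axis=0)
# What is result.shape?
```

(1, 7, 7)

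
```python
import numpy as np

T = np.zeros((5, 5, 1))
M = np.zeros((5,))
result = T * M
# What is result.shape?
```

(5, 5, 5)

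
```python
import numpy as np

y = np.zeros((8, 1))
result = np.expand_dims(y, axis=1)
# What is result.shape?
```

(8, 1, 1)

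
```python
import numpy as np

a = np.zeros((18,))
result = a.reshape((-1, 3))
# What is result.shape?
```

(6, 3)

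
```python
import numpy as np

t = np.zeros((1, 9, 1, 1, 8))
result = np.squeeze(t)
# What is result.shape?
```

(9, 8)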